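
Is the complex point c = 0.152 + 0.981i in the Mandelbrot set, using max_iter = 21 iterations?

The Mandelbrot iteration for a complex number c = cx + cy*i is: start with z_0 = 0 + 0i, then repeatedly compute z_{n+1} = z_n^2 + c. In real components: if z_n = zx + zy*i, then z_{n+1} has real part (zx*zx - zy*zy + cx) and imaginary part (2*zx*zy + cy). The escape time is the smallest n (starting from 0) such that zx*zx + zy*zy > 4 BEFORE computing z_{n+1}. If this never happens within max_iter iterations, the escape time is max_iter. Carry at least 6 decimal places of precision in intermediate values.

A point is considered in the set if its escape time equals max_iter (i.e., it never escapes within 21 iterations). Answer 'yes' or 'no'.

z_0 = 0 + 0i, c = 0.1520 + 0.9810i
Iter 1: z = 0.1520 + 0.9810i, |z|^2 = 0.9855
Iter 2: z = -0.7873 + 1.2792i, |z|^2 = 2.2562
Iter 3: z = -0.8646 + -1.0332i, |z|^2 = 1.8150
Iter 4: z = -0.1678 + 2.7676i, |z|^2 = 7.6879
Escaped at iteration 4

Answer: no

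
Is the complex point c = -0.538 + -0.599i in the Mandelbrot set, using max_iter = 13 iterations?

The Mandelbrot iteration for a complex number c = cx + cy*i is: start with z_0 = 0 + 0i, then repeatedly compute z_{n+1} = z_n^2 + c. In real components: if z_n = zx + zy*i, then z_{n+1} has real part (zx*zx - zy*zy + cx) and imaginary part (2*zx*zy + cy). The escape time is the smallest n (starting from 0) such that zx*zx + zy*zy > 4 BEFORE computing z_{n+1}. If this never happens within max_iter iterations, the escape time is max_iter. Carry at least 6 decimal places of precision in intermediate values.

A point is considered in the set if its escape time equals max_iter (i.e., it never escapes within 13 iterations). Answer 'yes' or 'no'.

Answer: yes

Derivation:
z_0 = 0 + 0i, c = -0.5380 + -0.5990i
Iter 1: z = -0.5380 + -0.5990i, |z|^2 = 0.6482
Iter 2: z = -0.6074 + 0.0455i, |z|^2 = 0.3710
Iter 3: z = -0.1712 + -0.6543i, |z|^2 = 0.4574
Iter 4: z = -0.9368 + -0.3750i, |z|^2 = 1.0182
Iter 5: z = 0.1990 + 0.1036i, |z|^2 = 0.0503
Iter 6: z = -0.5091 + -0.5578i, |z|^2 = 0.5703
Iter 7: z = -0.5899 + -0.0310i, |z|^2 = 0.3490
Iter 8: z = -0.1910 + -0.5624i, |z|^2 = 0.3528
Iter 9: z = -0.8178 + -0.3842i, |z|^2 = 0.8164
Iter 10: z = -0.0168 + 0.0294i, |z|^2 = 0.0011
Iter 11: z = -0.5386 + -0.6000i, |z|^2 = 0.6501
Iter 12: z = -0.6079 + 0.0473i, |z|^2 = 0.3718
Did not escape in 13 iterations → in set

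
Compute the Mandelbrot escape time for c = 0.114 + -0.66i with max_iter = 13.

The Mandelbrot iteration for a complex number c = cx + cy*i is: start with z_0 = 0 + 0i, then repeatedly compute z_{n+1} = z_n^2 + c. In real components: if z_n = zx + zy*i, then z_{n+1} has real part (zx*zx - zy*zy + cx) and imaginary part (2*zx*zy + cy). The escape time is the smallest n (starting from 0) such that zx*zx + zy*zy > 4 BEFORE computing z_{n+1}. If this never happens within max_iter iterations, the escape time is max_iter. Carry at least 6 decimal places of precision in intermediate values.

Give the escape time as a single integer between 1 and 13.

Answer: 13

Derivation:
z_0 = 0 + 0i, c = 0.1140 + -0.6600i
Iter 1: z = 0.1140 + -0.6600i, |z|^2 = 0.4486
Iter 2: z = -0.3086 + -0.8105i, |z|^2 = 0.7521
Iter 3: z = -0.4476 + -0.1598i, |z|^2 = 0.2259
Iter 4: z = 0.2889 + -0.5170i, |z|^2 = 0.3507
Iter 5: z = -0.0698 + -0.9587i, |z|^2 = 0.9239
Iter 6: z = -0.8002 + -0.5261i, |z|^2 = 0.9171
Iter 7: z = 0.4774 + 0.1820i, |z|^2 = 0.2610
Iter 8: z = 0.3088 + -0.4862i, |z|^2 = 0.3318
Iter 9: z = -0.0271 + -0.9603i, |z|^2 = 0.9229
Iter 10: z = -0.8074 + -0.6080i, |z|^2 = 1.0217
Iter 11: z = 0.3963 + 0.3219i, |z|^2 = 0.2606
Iter 12: z = 0.1674 + -0.4049i, |z|^2 = 0.1920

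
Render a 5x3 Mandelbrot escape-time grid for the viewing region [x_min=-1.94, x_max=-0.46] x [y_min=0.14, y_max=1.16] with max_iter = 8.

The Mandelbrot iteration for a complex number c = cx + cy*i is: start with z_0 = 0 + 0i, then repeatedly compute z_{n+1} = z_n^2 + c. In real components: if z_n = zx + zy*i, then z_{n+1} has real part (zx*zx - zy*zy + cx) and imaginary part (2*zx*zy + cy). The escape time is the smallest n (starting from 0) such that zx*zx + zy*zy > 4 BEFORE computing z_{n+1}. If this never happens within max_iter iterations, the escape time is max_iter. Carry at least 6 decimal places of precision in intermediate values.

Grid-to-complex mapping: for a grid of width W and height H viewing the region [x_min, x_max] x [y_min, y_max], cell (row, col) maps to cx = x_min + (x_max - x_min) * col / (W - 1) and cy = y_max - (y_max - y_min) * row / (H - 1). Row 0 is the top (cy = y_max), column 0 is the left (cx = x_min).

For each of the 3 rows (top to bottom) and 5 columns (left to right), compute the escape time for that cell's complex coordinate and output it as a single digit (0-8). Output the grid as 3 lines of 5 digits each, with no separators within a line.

Answer: 12333
13358
46888

Derivation:
(row=0, col=0): c = -1.9400 + 1.1600i → escape time 1
(row=0, col=1): c = -1.5700 + 1.1600i → escape time 2
(row=0, col=2): c = -1.2000 + 1.1600i → escape time 3
(row=0, col=3): c = -0.8300 + 1.1600i → escape time 3
(row=0, col=4): c = -0.4600 + 1.1600i → escape time 3
(row=1, col=0): c = -1.9400 + 0.6500i → escape time 1
(row=1, col=1): c = -1.5700 + 0.6500i → escape time 3
(row=1, col=2): c = -1.2000 + 0.6500i → escape time 3
(row=1, col=3): c = -0.8300 + 0.6500i → escape time 5
(row=1, col=4): c = -0.4600 + 0.6500i → escape time 8
(row=2, col=0): c = -1.9400 + 0.1400i → escape time 4
(row=2, col=1): c = -1.5700 + 0.1400i → escape time 6
(row=2, col=2): c = -1.2000 + 0.1400i → escape time 8
(row=2, col=3): c = -0.8300 + 0.1400i → escape time 8
(row=2, col=4): c = -0.4600 + 0.1400i → escape time 8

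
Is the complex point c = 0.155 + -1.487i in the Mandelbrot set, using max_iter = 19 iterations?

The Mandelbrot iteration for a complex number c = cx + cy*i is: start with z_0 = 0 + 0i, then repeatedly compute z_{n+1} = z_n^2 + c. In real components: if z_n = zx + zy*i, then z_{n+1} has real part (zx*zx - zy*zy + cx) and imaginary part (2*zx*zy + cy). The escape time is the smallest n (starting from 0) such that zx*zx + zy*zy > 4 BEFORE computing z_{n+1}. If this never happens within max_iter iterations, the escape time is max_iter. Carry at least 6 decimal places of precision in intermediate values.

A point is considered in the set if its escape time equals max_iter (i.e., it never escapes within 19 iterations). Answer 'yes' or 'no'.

z_0 = 0 + 0i, c = 0.1550 + -1.4870i
Iter 1: z = 0.1550 + -1.4870i, |z|^2 = 2.2352
Iter 2: z = -2.0321 + -1.9480i, |z|^2 = 7.9242
Escaped at iteration 2

Answer: no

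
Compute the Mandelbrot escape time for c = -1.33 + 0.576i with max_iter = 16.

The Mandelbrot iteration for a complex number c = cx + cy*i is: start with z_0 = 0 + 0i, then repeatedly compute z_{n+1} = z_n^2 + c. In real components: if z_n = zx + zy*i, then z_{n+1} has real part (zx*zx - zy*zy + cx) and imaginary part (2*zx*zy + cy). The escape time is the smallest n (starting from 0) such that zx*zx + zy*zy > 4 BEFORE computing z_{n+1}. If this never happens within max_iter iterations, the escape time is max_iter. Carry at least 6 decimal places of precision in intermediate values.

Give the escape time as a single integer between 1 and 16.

Answer: 3

Derivation:
z_0 = 0 + 0i, c = -1.3300 + 0.5760i
Iter 1: z = -1.3300 + 0.5760i, |z|^2 = 2.1007
Iter 2: z = 0.1071 + -0.9562i, |z|^2 = 0.9257
Iter 3: z = -2.2328 + 0.3711i, |z|^2 = 5.1230
Escaped at iteration 3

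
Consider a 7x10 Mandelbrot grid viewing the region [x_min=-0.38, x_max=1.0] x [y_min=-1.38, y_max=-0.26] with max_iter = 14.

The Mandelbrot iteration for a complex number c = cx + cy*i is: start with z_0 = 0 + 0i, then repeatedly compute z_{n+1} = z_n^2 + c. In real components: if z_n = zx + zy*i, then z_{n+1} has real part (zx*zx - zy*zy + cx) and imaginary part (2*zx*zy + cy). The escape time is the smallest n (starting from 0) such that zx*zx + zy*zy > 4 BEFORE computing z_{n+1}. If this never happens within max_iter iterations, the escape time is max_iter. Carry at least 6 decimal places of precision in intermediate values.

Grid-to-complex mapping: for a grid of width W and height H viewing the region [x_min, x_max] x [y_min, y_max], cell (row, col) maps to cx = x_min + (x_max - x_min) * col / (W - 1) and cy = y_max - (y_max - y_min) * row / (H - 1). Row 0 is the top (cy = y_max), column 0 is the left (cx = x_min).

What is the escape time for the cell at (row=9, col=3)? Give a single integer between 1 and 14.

Answer: 2

Derivation:
z_0 = 0 + 0i, c = 0.3100 + -1.3800i
Iter 1: z = 0.3100 + -1.3800i, |z|^2 = 2.0005
Iter 2: z = -1.4983 + -2.2356i, |z|^2 = 7.2428
Escaped at iteration 2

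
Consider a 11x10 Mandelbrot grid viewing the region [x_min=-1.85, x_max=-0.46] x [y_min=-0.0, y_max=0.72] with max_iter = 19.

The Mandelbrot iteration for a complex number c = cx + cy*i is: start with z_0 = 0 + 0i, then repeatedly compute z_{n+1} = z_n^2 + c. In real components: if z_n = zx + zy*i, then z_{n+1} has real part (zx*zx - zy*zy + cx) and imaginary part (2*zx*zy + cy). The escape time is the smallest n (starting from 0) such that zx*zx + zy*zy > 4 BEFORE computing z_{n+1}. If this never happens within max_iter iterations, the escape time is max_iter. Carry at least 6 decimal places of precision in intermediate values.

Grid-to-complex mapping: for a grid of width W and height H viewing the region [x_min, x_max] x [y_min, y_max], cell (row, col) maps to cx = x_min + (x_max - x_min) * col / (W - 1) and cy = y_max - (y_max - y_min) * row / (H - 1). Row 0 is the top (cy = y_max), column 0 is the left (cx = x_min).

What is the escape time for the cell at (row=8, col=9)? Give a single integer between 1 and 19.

z_0 = 0 + 0i, c = -0.5990 + 0.0800i
Iter 1: z = -0.5990 + 0.0800i, |z|^2 = 0.3652
Iter 2: z = -0.2466 + -0.0158i, |z|^2 = 0.0611
Iter 3: z = -0.5384 + 0.0878i, |z|^2 = 0.2976
Iter 4: z = -0.3168 + -0.0146i, |z|^2 = 0.1006
Iter 5: z = -0.4989 + 0.0892i, |z|^2 = 0.2568
Iter 6: z = -0.3581 + -0.0090i, |z|^2 = 0.1283
Iter 7: z = -0.4708 + 0.0865i, |z|^2 = 0.2292
Iter 8: z = -0.3848 + -0.0014i, |z|^2 = 0.1481
Iter 9: z = -0.4509 + 0.0811i, |z|^2 = 0.2099
Iter 10: z = -0.4022 + 0.0069i, |z|^2 = 0.1618
Iter 11: z = -0.4373 + 0.0745i, |z|^2 = 0.1967
Iter 12: z = -0.4133 + 0.0149i, |z|^2 = 0.1711
Iter 13: z = -0.4284 + 0.0677i, |z|^2 = 0.1881
Iter 14: z = -0.4201 + 0.0220i, |z|^2 = 0.1770
Iter 15: z = -0.4230 + 0.0615i, |z|^2 = 0.1827
Iter 16: z = -0.4238 + 0.0280i, |z|^2 = 0.1804
Iter 17: z = -0.4201 + 0.0563i, |z|^2 = 0.1797
Iter 18: z = -0.4257 + 0.0327i, |z|^2 = 0.1823

Answer: 19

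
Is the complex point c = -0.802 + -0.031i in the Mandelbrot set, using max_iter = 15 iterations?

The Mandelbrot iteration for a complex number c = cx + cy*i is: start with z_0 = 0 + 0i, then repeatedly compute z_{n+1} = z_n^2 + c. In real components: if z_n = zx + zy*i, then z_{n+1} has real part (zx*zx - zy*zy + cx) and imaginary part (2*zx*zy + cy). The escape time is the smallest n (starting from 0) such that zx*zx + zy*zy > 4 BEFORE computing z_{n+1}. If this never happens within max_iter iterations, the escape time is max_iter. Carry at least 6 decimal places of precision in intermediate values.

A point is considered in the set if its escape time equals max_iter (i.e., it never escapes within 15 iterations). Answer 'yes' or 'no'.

z_0 = 0 + 0i, c = -0.8020 + -0.0310i
Iter 1: z = -0.8020 + -0.0310i, |z|^2 = 0.6442
Iter 2: z = -0.1598 + 0.0187i, |z|^2 = 0.0259
Iter 3: z = -0.7768 + -0.0370i, |z|^2 = 0.6048
Iter 4: z = -0.1999 + 0.0265i, |z|^2 = 0.0407
Iter 5: z = -0.7627 + -0.0416i, |z|^2 = 0.5835
Iter 6: z = -0.2220 + 0.0324i, |z|^2 = 0.0503
Iter 7: z = -0.7538 + -0.0454i, |z|^2 = 0.5703
Iter 8: z = -0.2359 + 0.0374i, |z|^2 = 0.0570
Iter 9: z = -0.7478 + -0.0487i, |z|^2 = 0.5615
Iter 10: z = -0.2452 + 0.0418i, |z|^2 = 0.0619
Iter 11: z = -0.7436 + -0.0515i, |z|^2 = 0.5556
Iter 12: z = -0.2517 + 0.0456i, |z|^2 = 0.0654
Iter 13: z = -0.7407 + -0.0539i, |z|^2 = 0.5516
Iter 14: z = -0.2562 + 0.0489i, |z|^2 = 0.0680
Did not escape in 15 iterations → in set

Answer: yes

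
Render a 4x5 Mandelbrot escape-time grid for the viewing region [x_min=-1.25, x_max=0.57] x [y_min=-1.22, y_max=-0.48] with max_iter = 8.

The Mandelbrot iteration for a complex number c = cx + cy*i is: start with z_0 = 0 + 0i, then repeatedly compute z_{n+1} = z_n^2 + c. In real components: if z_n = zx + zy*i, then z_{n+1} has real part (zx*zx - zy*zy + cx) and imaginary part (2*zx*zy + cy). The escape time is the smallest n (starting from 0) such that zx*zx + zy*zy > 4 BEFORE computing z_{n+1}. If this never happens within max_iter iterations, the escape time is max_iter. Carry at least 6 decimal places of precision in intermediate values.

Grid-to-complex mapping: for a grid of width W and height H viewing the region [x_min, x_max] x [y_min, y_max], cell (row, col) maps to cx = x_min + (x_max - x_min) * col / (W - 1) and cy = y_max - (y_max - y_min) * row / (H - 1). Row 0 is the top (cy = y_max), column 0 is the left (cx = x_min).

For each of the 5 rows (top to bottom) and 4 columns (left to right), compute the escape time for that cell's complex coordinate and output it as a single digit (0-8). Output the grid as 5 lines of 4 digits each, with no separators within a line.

(row=0, col=0): c = -1.2500 + -0.4800i → escape time 5
(row=0, col=1): c = -0.6433 + -0.4800i → escape time 8
(row=0, col=2): c = -0.0367 + -0.4800i → escape time 8
(row=0, col=3): c = 0.5700 + -0.4800i → escape time 4
(row=1, col=0): c = -1.2500 + -0.6650i → escape time 3
(row=1, col=1): c = -0.6433 + -0.6650i → escape time 7
(row=1, col=2): c = -0.0367 + -0.6650i → escape time 8
(row=1, col=3): c = 0.5700 + -0.6650i → escape time 3
(row=2, col=0): c = -1.2500 + -0.8500i → escape time 3
(row=2, col=1): c = -0.6433 + -0.8500i → escape time 4
(row=2, col=2): c = -0.0367 + -0.8500i → escape time 8
(row=2, col=3): c = 0.5700 + -0.8500i → escape time 3
(row=3, col=0): c = -1.2500 + -1.0350i → escape time 3
(row=3, col=1): c = -0.6433 + -1.0350i → escape time 3
(row=3, col=2): c = -0.0367 + -1.0350i → escape time 7
(row=3, col=3): c = 0.5700 + -1.0350i → escape time 2
(row=4, col=0): c = -1.2500 + -1.2200i → escape time 2
(row=4, col=1): c = -0.6433 + -1.2200i → escape time 3
(row=4, col=2): c = -0.0367 + -1.2200i → escape time 3
(row=4, col=3): c = 0.5700 + -1.2200i → escape time 2

Answer: 5884
3783
3483
3372
2332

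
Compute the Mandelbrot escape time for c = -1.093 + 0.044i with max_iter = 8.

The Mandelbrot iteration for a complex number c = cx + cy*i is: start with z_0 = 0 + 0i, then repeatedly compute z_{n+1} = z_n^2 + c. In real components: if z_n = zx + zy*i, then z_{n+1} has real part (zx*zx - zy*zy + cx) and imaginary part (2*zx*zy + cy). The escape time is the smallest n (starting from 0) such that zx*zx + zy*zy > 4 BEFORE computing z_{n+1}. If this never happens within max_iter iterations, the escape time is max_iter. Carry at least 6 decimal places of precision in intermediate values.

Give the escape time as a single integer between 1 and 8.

z_0 = 0 + 0i, c = -1.0930 + 0.0440i
Iter 1: z = -1.0930 + 0.0440i, |z|^2 = 1.1966
Iter 2: z = 0.0997 + -0.0522i, |z|^2 = 0.0127
Iter 3: z = -1.0858 + 0.0336i, |z|^2 = 1.1800
Iter 4: z = 0.0848 + -0.0289i, |z|^2 = 0.0080
Iter 5: z = -1.0866 + 0.0391i, |z|^2 = 1.1823
Iter 6: z = 0.0863 + -0.0410i, |z|^2 = 0.0091
Iter 7: z = -1.0872 + 0.0369i, |z|^2 = 1.1834

Answer: 8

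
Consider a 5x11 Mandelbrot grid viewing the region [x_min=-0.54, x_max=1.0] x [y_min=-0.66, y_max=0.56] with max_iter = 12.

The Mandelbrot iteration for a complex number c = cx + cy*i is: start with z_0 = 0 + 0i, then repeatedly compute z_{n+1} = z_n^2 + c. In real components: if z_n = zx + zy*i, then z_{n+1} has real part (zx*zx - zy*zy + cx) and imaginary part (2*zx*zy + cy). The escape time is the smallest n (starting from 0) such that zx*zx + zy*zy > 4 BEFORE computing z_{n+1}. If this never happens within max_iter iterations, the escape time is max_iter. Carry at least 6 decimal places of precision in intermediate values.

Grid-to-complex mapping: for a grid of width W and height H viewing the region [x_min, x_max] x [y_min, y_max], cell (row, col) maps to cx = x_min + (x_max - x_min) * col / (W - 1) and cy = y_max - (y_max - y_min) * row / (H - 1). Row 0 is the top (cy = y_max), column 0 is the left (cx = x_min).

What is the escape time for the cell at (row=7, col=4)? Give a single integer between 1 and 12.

Answer: 2

Derivation:
z_0 = 0 + 0i, c = 1.0000 + -0.2940i
Iter 1: z = 1.0000 + -0.2940i, |z|^2 = 1.0864
Iter 2: z = 1.9136 + -0.8820i, |z|^2 = 4.4397
Escaped at iteration 2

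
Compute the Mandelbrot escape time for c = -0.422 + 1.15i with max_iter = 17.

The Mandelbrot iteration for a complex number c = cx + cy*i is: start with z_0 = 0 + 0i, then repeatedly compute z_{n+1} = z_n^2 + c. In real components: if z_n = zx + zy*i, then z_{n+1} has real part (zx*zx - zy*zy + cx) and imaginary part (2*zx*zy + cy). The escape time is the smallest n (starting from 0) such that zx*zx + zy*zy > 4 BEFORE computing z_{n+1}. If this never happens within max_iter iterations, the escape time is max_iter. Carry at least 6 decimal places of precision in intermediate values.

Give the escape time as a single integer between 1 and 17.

Answer: 3

Derivation:
z_0 = 0 + 0i, c = -0.4220 + 1.1500i
Iter 1: z = -0.4220 + 1.1500i, |z|^2 = 1.5006
Iter 2: z = -1.5664 + 0.1794i, |z|^2 = 2.4858
Iter 3: z = 1.9995 + 0.5880i, |z|^2 = 4.3436
Escaped at iteration 3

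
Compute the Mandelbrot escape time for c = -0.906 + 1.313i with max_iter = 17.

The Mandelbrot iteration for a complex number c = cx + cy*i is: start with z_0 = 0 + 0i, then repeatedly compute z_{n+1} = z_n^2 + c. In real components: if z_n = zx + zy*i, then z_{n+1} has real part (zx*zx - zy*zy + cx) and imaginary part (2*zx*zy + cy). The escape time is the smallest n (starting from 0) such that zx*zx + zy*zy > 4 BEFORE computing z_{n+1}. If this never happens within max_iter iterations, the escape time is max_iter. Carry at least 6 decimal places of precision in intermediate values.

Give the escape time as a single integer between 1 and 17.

Answer: 2

Derivation:
z_0 = 0 + 0i, c = -0.9060 + 1.3130i
Iter 1: z = -0.9060 + 1.3130i, |z|^2 = 2.5448
Iter 2: z = -1.8091 + -1.0662i, |z|^2 = 4.4097
Escaped at iteration 2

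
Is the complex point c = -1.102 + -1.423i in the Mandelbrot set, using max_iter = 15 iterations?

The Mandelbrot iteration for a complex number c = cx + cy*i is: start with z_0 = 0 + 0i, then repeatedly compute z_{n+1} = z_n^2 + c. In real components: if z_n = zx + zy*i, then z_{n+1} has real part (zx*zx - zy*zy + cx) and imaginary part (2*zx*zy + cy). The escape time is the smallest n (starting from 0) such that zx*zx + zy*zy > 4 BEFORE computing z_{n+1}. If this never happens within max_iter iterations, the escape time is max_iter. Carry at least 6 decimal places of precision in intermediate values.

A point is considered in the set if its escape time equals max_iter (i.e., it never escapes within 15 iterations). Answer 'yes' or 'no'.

z_0 = 0 + 0i, c = -1.1020 + -1.4230i
Iter 1: z = -1.1020 + -1.4230i, |z|^2 = 3.2393
Iter 2: z = -1.9125 + 1.7133i, |z|^2 = 6.5931
Escaped at iteration 2

Answer: no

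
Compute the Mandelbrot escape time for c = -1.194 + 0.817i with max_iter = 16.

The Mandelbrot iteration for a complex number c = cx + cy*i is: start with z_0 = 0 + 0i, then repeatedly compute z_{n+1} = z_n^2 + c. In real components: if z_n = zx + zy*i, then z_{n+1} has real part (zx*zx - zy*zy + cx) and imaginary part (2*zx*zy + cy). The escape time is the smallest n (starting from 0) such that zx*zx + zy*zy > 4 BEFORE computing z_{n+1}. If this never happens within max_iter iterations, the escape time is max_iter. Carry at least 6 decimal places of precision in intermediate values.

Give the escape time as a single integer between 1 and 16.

Answer: 3

Derivation:
z_0 = 0 + 0i, c = -1.1940 + 0.8170i
Iter 1: z = -1.1940 + 0.8170i, |z|^2 = 2.0931
Iter 2: z = -0.4359 + -1.1340i, |z|^2 = 1.4759
Iter 3: z = -2.2900 + 1.8055i, |z|^2 = 8.5039
Escaped at iteration 3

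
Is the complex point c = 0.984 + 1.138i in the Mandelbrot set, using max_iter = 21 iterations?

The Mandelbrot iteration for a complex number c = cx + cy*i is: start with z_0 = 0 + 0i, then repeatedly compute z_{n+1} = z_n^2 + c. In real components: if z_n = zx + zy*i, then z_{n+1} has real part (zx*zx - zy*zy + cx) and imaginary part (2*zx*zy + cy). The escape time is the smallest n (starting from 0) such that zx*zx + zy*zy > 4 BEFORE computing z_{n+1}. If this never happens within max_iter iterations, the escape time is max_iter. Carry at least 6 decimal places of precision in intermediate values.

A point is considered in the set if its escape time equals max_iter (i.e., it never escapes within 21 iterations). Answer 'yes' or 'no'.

Answer: no

Derivation:
z_0 = 0 + 0i, c = 0.9840 + 1.1380i
Iter 1: z = 0.9840 + 1.1380i, |z|^2 = 2.2633
Iter 2: z = 0.6572 + 3.3776i, |z|^2 = 11.8400
Escaped at iteration 2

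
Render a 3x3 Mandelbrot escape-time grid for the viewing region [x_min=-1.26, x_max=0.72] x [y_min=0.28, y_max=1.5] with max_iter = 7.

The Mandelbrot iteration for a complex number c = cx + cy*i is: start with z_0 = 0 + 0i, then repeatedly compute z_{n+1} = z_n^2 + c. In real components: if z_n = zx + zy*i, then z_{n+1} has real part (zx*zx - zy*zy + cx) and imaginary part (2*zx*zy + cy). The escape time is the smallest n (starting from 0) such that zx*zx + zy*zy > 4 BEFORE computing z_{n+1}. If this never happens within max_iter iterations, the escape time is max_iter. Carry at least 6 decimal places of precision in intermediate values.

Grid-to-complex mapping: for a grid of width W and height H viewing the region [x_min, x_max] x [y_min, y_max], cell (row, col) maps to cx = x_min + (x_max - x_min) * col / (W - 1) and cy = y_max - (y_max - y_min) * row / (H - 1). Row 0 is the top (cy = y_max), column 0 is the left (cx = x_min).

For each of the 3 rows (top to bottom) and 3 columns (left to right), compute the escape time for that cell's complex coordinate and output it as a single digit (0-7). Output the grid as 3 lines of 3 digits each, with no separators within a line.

(row=0, col=0): c = -1.2600 + 1.5000i → escape time 2
(row=0, col=1): c = -0.2700 + 1.5000i → escape time 2
(row=0, col=2): c = 0.7200 + 1.5000i → escape time 2
(row=1, col=0): c = -1.2600 + 0.8900i → escape time 3
(row=1, col=1): c = -0.2700 + 0.8900i → escape time 7
(row=1, col=2): c = 0.7200 + 0.8900i → escape time 2
(row=2, col=0): c = -1.2600 + 0.2800i → escape time 7
(row=2, col=1): c = -0.2700 + 0.2800i → escape time 7
(row=2, col=2): c = 0.7200 + 0.2800i → escape time 3

Answer: 222
372
773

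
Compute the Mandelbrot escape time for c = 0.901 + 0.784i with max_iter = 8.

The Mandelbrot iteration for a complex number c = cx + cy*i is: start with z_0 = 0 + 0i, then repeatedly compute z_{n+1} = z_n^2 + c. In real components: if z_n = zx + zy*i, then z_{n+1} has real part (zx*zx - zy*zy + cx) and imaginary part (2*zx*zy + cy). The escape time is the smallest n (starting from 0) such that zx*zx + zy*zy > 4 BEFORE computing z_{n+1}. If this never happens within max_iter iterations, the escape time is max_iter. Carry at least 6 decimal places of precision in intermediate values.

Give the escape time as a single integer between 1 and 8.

Answer: 2

Derivation:
z_0 = 0 + 0i, c = 0.9010 + 0.7840i
Iter 1: z = 0.9010 + 0.7840i, |z|^2 = 1.4265
Iter 2: z = 1.0981 + 2.1968i, |z|^2 = 6.0317
Escaped at iteration 2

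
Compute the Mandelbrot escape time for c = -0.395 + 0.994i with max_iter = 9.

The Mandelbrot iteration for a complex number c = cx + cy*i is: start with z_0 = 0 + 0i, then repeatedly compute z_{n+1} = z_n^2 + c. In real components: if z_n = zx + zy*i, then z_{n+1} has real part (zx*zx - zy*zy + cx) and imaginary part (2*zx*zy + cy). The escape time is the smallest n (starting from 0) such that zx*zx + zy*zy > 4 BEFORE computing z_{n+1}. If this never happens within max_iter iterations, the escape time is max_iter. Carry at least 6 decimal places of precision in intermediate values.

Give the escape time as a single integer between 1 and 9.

z_0 = 0 + 0i, c = -0.3950 + 0.9940i
Iter 1: z = -0.3950 + 0.9940i, |z|^2 = 1.1441
Iter 2: z = -1.2270 + 0.2087i, |z|^2 = 1.5491
Iter 3: z = 1.0670 + 0.4817i, |z|^2 = 1.3705
Iter 4: z = 0.5114 + 2.0220i, |z|^2 = 4.3501
Escaped at iteration 4

Answer: 4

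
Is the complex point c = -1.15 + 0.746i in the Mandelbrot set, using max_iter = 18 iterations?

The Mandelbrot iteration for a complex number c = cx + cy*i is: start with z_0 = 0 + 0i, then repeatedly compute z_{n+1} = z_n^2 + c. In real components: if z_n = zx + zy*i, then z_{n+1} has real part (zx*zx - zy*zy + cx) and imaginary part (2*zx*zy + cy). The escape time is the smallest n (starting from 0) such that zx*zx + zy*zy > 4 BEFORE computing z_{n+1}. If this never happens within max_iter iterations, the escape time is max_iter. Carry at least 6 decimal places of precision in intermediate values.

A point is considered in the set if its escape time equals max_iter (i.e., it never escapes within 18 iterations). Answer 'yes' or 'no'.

z_0 = 0 + 0i, c = -1.1500 + 0.7460i
Iter 1: z = -1.1500 + 0.7460i, |z|^2 = 1.8790
Iter 2: z = -0.3840 + -0.9698i, |z|^2 = 1.0880
Iter 3: z = -1.9430 + 1.4908i, |z|^2 = 5.9980
Escaped at iteration 3

Answer: no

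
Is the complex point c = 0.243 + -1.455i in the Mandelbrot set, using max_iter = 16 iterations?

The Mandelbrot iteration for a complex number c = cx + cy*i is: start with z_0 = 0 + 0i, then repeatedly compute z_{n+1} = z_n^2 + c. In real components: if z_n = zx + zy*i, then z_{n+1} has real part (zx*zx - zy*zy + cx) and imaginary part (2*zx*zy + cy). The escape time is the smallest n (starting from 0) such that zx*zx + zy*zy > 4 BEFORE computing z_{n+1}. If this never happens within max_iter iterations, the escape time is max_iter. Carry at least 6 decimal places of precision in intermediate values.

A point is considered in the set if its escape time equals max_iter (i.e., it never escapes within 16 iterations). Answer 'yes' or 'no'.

Answer: no

Derivation:
z_0 = 0 + 0i, c = 0.2430 + -1.4550i
Iter 1: z = 0.2430 + -1.4550i, |z|^2 = 2.1761
Iter 2: z = -1.8150 + -2.1621i, |z|^2 = 7.9689
Escaped at iteration 2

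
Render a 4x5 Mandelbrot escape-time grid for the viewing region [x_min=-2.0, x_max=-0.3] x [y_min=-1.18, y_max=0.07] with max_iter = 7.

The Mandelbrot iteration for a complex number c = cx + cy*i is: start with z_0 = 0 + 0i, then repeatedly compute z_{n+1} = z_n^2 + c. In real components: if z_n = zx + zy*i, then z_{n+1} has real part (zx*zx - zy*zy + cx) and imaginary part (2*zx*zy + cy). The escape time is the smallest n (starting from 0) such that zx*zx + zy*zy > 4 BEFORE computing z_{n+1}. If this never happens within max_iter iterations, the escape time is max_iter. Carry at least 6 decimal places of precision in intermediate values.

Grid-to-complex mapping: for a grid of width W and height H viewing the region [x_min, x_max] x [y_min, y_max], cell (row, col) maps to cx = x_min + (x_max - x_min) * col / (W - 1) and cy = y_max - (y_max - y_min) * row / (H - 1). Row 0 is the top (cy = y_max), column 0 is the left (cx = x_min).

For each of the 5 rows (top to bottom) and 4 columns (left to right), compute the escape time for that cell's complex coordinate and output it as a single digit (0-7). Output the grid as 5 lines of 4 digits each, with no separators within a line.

(row=0, col=0): c = -2.0000 + 0.0700i → escape time 1
(row=0, col=1): c = -1.4333 + 0.0700i → escape time 7
(row=0, col=2): c = -0.8667 + 0.0700i → escape time 7
(row=0, col=3): c = -0.3000 + 0.0700i → escape time 7
(row=1, col=0): c = -2.0000 + -0.2425i → escape time 1
(row=1, col=1): c = -1.4333 + -0.2425i → escape time 5
(row=1, col=2): c = -0.8667 + -0.2425i → escape time 7
(row=1, col=3): c = -0.3000 + -0.2425i → escape time 7
(row=2, col=0): c = -2.0000 + -0.5550i → escape time 1
(row=2, col=1): c = -1.4333 + -0.5550i → escape time 3
(row=2, col=2): c = -0.8667 + -0.5550i → escape time 5
(row=2, col=3): c = -0.3000 + -0.5550i → escape time 7
(row=3, col=0): c = -2.0000 + -0.8675i → escape time 1
(row=3, col=1): c = -1.4333 + -0.8675i → escape time 3
(row=3, col=2): c = -0.8667 + -0.8675i → escape time 3
(row=3, col=3): c = -0.3000 + -0.8675i → escape time 7
(row=4, col=0): c = -2.0000 + -1.1800i → escape time 1
(row=4, col=1): c = -1.4333 + -1.1800i → escape time 2
(row=4, col=2): c = -0.8667 + -1.1800i → escape time 3
(row=4, col=3): c = -0.3000 + -1.1800i → escape time 3

Answer: 1777
1577
1357
1337
1233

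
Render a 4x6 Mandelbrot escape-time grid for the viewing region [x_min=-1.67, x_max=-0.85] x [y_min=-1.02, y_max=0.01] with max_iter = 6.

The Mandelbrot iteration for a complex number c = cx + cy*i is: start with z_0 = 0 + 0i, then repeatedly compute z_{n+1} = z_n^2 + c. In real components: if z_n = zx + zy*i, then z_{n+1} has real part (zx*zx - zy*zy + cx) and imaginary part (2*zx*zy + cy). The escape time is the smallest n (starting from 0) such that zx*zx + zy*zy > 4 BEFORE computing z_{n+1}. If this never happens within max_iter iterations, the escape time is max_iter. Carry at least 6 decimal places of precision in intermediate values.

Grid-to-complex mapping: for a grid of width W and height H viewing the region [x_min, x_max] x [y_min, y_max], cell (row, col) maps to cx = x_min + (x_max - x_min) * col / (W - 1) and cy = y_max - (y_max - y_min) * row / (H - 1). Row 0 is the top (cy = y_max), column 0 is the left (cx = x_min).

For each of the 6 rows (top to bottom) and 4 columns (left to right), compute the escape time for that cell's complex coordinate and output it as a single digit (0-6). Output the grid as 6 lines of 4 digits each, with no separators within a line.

(row=0, col=0): c = -1.6700 + 0.0100i → escape time 6
(row=0, col=1): c = -1.3967 + 0.0100i → escape time 6
(row=0, col=2): c = -1.1233 + 0.0100i → escape time 6
(row=0, col=3): c = -0.8500 + 0.0100i → escape time 6
(row=1, col=0): c = -1.6700 + -0.1960i → escape time 4
(row=1, col=1): c = -1.3967 + -0.1960i → escape time 6
(row=1, col=2): c = -1.1233 + -0.1960i → escape time 6
(row=1, col=3): c = -0.8500 + -0.1960i → escape time 6
(row=2, col=0): c = -1.6700 + -0.4020i → escape time 3
(row=2, col=1): c = -1.3967 + -0.4020i → escape time 5
(row=2, col=2): c = -1.1233 + -0.4020i → escape time 6
(row=2, col=3): c = -0.8500 + -0.4020i → escape time 6
(row=3, col=0): c = -1.6700 + -0.6080i → escape time 3
(row=3, col=1): c = -1.3967 + -0.6080i → escape time 3
(row=3, col=2): c = -1.1233 + -0.6080i → escape time 4
(row=3, col=3): c = -0.8500 + -0.6080i → escape time 5
(row=4, col=0): c = -1.6700 + -0.8140i → escape time 3
(row=4, col=1): c = -1.3967 + -0.8140i → escape time 3
(row=4, col=2): c = -1.1233 + -0.8140i → escape time 3
(row=4, col=3): c = -0.8500 + -0.8140i → escape time 4
(row=5, col=0): c = -1.6700 + -1.0200i → escape time 2
(row=5, col=1): c = -1.3967 + -1.0200i → escape time 3
(row=5, col=2): c = -1.1233 + -1.0200i → escape time 3
(row=5, col=3): c = -0.8500 + -1.0200i → escape time 3

Answer: 6666
4666
3566
3345
3334
2333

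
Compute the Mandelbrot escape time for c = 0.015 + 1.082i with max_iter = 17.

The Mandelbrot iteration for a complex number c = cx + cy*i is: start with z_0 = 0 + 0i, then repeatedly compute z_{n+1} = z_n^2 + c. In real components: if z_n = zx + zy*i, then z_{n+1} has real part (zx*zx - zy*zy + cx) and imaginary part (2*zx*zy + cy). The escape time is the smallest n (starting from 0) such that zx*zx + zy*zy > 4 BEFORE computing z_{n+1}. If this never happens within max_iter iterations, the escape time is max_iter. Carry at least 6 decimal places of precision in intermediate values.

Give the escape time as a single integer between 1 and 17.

Answer: 4

Derivation:
z_0 = 0 + 0i, c = 0.0150 + 1.0820i
Iter 1: z = 0.0150 + 1.0820i, |z|^2 = 1.1709
Iter 2: z = -1.1555 + 1.1145i, |z|^2 = 2.5772
Iter 3: z = 0.1082 + -1.4935i, |z|^2 = 2.2423
Iter 4: z = -2.2039 + 0.7589i, |z|^2 = 5.4331
Escaped at iteration 4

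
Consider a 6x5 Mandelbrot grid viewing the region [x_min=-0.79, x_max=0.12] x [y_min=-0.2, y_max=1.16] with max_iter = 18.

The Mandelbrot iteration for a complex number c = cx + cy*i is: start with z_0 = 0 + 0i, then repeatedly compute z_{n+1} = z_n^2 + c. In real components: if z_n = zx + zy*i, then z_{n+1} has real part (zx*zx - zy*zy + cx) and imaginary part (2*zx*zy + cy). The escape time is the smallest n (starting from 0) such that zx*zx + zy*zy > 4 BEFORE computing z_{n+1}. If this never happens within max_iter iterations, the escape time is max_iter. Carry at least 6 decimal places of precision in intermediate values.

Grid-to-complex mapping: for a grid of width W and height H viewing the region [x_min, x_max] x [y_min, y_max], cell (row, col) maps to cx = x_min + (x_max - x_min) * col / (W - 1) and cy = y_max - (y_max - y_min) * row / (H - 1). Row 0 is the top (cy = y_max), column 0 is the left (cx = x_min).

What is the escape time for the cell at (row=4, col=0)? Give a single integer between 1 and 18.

z_0 = 0 + 0i, c = -0.7900 + -0.2000i
Iter 1: z = -0.7900 + -0.2000i, |z|^2 = 0.6641
Iter 2: z = -0.2059 + 0.1160i, |z|^2 = 0.0559
Iter 3: z = -0.7611 + -0.2478i, |z|^2 = 0.6406
Iter 4: z = -0.2722 + 0.1771i, |z|^2 = 0.1055
Iter 5: z = -0.7473 + -0.2964i, |z|^2 = 0.6463
Iter 6: z = -0.3194 + 0.2430i, |z|^2 = 0.1611
Iter 7: z = -0.7470 + -0.3553i, |z|^2 = 0.6843
Iter 8: z = -0.3581 + 0.3308i, |z|^2 = 0.2377
Iter 9: z = -0.7712 + -0.4369i, |z|^2 = 0.7856
Iter 10: z = -0.3862 + 0.4739i, |z|^2 = 0.3737
Iter 11: z = -0.8654 + -0.5661i, |z|^2 = 1.0693
Iter 12: z = -0.3615 + 0.7797i, |z|^2 = 0.7387
Iter 13: z = -1.2673 + -0.7638i, |z|^2 = 2.1893
Iter 14: z = 0.2326 + 1.7358i, |z|^2 = 3.0670
Iter 15: z = -3.7488 + 0.6074i, |z|^2 = 14.4226
Escaped at iteration 15

Answer: 15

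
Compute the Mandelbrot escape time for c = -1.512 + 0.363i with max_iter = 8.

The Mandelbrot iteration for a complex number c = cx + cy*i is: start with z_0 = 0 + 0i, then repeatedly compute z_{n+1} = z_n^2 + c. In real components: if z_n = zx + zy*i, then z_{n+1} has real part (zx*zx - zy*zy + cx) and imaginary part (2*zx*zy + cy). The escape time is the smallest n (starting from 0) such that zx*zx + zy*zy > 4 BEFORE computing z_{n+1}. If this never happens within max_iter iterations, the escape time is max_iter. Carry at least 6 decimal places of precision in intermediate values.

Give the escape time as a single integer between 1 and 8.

Answer: 4

Derivation:
z_0 = 0 + 0i, c = -1.5120 + 0.3630i
Iter 1: z = -1.5120 + 0.3630i, |z|^2 = 2.4179
Iter 2: z = 0.6424 + -0.7347i, |z|^2 = 0.9524
Iter 3: z = -1.6392 + -0.5809i, |z|^2 = 3.0243
Iter 4: z = 0.8374 + 2.2674i, |z|^2 = 5.8425
Escaped at iteration 4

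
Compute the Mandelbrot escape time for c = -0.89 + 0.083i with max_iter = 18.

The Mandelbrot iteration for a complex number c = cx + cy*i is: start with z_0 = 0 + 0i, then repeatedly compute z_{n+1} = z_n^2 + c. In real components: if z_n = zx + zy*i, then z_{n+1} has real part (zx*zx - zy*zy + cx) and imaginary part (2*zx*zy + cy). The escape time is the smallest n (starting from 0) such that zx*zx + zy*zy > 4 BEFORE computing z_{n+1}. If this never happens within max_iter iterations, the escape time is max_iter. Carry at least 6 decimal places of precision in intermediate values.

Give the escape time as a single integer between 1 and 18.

z_0 = 0 + 0i, c = -0.8900 + 0.0830i
Iter 1: z = -0.8900 + 0.0830i, |z|^2 = 0.7990
Iter 2: z = -0.1048 + -0.0647i, |z|^2 = 0.0152
Iter 3: z = -0.8832 + 0.0966i, |z|^2 = 0.7894
Iter 4: z = -0.1193 + -0.0876i, |z|^2 = 0.0219
Iter 5: z = -0.8834 + 0.1039i, |z|^2 = 0.7913
Iter 6: z = -0.1203 + -0.1006i, |z|^2 = 0.0246
Iter 7: z = -0.8856 + 0.1072i, |z|^2 = 0.7958
Iter 8: z = -0.1171 + -0.1069i, |z|^2 = 0.0251
Iter 9: z = -0.8877 + 0.1080i, |z|^2 = 0.7997
Iter 10: z = -0.1137 + -0.1088i, |z|^2 = 0.0248
Iter 11: z = -0.8889 + 0.1077i, |z|^2 = 0.8018
Iter 12: z = -0.1114 + -0.1085i, |z|^2 = 0.0242
Iter 13: z = -0.8894 + 0.1072i, |z|^2 = 0.8025
Iter 14: z = -0.1105 + -0.1077i, |z|^2 = 0.0238
Iter 15: z = -0.8894 + 0.1068i, |z|^2 = 0.8024
Iter 16: z = -0.1104 + -0.1070i, |z|^2 = 0.0236
Iter 17: z = -0.8892 + 0.1066i, |z|^2 = 0.8021

Answer: 18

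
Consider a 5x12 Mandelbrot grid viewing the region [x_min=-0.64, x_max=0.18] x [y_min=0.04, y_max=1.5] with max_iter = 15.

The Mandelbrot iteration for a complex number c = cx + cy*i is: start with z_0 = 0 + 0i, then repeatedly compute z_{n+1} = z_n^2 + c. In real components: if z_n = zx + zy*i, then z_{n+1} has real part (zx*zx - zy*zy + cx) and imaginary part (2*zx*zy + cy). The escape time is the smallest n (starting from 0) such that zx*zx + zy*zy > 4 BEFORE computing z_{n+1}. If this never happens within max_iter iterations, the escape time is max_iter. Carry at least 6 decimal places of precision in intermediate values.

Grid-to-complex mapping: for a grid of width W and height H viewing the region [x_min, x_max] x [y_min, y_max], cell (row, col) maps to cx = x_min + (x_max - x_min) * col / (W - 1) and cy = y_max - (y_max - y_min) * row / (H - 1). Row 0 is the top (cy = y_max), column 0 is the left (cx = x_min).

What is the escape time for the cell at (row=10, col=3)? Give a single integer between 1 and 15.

Answer: 15

Derivation:
z_0 = 0 + 0i, c = -0.0250 + 0.1727i
Iter 1: z = -0.0250 + 0.1727i, |z|^2 = 0.0305
Iter 2: z = -0.0542 + 0.1641i, |z|^2 = 0.0299
Iter 3: z = -0.0490 + 0.1549i, |z|^2 = 0.0264
Iter 4: z = -0.0466 + 0.1575i, |z|^2 = 0.0270
Iter 5: z = -0.0476 + 0.1580i, |z|^2 = 0.0272
Iter 6: z = -0.0477 + 0.1577i, |z|^2 = 0.0271
Iter 7: z = -0.0476 + 0.1577i, |z|^2 = 0.0271
Iter 8: z = -0.0476 + 0.1577i, |z|^2 = 0.0271
Iter 9: z = -0.0476 + 0.1577i, |z|^2 = 0.0271
Iter 10: z = -0.0476 + 0.1577i, |z|^2 = 0.0271
Iter 11: z = -0.0476 + 0.1577i, |z|^2 = 0.0271
Iter 12: z = -0.0476 + 0.1577i, |z|^2 = 0.0271
Iter 13: z = -0.0476 + 0.1577i, |z|^2 = 0.0271
Iter 14: z = -0.0476 + 0.1577i, |z|^2 = 0.0271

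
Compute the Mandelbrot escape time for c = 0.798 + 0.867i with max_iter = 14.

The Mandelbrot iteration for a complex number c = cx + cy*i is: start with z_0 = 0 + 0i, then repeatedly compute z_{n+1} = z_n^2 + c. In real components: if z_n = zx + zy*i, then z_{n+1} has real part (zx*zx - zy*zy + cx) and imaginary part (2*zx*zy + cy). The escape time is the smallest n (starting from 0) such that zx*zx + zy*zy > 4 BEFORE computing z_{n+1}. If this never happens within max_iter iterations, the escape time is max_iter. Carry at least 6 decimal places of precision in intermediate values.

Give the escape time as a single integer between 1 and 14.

z_0 = 0 + 0i, c = 0.7980 + 0.8670i
Iter 1: z = 0.7980 + 0.8670i, |z|^2 = 1.3885
Iter 2: z = 0.6831 + 2.2507i, |z|^2 = 5.5324
Escaped at iteration 2

Answer: 2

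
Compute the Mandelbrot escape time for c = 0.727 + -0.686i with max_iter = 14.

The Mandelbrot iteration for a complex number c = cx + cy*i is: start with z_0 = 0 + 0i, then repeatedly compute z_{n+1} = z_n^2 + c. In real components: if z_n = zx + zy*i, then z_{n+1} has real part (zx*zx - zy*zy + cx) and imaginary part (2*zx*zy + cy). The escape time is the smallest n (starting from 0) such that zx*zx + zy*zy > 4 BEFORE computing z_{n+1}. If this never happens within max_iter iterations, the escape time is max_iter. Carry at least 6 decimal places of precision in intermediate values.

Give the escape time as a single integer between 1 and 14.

z_0 = 0 + 0i, c = 0.7270 + -0.6860i
Iter 1: z = 0.7270 + -0.6860i, |z|^2 = 0.9991
Iter 2: z = 0.7849 + -1.6834i, |z|^2 = 3.4501
Iter 3: z = -1.4909 + -3.3288i, |z|^2 = 13.3035
Escaped at iteration 3

Answer: 3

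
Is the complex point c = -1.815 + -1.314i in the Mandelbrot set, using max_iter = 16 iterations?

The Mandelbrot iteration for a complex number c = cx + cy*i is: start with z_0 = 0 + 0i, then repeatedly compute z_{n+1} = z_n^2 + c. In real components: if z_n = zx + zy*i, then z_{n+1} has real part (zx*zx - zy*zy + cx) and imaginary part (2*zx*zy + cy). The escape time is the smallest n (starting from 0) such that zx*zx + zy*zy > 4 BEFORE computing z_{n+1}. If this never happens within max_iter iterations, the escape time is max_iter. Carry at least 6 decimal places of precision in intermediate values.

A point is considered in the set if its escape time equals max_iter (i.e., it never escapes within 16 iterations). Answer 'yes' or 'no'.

Answer: no

Derivation:
z_0 = 0 + 0i, c = -1.8150 + -1.3140i
Iter 1: z = -1.8150 + -1.3140i, |z|^2 = 5.0208
Escaped at iteration 1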